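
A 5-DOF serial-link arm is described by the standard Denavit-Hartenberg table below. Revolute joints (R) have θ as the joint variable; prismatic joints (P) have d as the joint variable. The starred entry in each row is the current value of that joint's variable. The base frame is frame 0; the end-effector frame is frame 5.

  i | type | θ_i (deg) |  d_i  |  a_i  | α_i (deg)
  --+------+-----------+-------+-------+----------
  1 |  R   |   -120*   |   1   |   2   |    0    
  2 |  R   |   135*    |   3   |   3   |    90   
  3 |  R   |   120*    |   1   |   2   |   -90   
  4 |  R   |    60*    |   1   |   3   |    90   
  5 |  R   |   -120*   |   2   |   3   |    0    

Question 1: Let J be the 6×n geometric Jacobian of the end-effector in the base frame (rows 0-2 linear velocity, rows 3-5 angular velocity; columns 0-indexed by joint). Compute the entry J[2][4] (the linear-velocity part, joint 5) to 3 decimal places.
1.875

axis z_4 = (-0.2888,-0.5950,0.7500); lever o_n−o_4 = (2.2941,-1.7654,2.1495)
cross product → J_v[:, 4] = (0.0450,2.3414,1.8750)
J_ω[:, 4] = z_4
entry J[2][4] = 1.8750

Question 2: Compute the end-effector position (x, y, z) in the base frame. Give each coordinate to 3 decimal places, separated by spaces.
1.251 -1.854 8.681

after link 1: o_1 = (-1.0000, -1.7321, 1.0000)
after link 2: o_2 = (1.8978, -0.9556, 4.0000)
after link 3: o_3 = (1.1907, -2.1803, 5.7321)
after link 4: o_4 = (-1.0427, -0.0890, 6.5311)
after link 5: o_5 = (1.2514, -1.8545, 8.6806)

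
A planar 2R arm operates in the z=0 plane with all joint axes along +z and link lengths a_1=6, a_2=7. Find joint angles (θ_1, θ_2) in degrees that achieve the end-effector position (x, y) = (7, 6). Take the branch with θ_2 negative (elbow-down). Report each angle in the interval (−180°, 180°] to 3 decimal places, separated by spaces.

90.000 -90.000

cos θ_2 = (85.0000−6²−7²)/(2·6·7) = 0.0000; θ_2 = -90.0000° (elbow-down)
β = atan2(6.0000,7.0000) = 40.6013°; ψ = atan2(-7.0000,6.0000) = -49.3987°
θ_1 = β − ψ = 90.0000°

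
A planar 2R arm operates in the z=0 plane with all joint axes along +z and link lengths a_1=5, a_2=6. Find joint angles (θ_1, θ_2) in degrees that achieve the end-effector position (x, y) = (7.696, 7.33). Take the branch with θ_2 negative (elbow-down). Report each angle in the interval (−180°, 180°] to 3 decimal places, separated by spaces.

60.004 -30.008

cos θ_2 = (112.9573−5²−6²)/(2·5·6) = 0.8660; θ_2 = -30.0080° (elbow-down)
β = atan2(7.3300,7.6960) = 43.6047°; ψ = atan2(-3.0007,10.1957) = -16.3998°
θ_1 = β − ψ = 60.0045°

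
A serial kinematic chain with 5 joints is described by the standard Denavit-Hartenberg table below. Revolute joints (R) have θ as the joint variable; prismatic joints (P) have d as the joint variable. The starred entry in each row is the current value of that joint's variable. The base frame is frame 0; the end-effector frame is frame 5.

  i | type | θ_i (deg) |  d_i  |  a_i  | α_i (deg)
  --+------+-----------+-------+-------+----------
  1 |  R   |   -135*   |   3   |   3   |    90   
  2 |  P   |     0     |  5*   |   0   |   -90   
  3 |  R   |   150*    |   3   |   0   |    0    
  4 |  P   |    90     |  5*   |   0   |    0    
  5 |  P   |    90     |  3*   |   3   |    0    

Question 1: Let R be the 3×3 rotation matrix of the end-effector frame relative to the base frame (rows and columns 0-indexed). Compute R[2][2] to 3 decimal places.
End-effector z-axis (col 2 of R) = (0.0000,0.0000,1.0000)
R[2][2] = 1.0000

1.000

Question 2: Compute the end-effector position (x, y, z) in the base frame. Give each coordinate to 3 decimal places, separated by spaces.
after link 1: o_1 = (-2.1213, -2.1213, 3.0000)
after link 2: o_2 = (-5.6569, 1.4142, 3.0000)
after link 3: o_3 = (-5.6569, 1.4142, 6.0000)
after link 4: o_4 = (-5.6569, 1.4142, 11.0000)
after link 5: o_5 = (-8.5546, 0.6378, 14.0000)

-8.555 0.638 14.000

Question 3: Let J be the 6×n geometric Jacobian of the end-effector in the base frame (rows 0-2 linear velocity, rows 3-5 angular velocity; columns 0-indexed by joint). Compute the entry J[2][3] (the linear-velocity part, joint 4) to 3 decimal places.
prismatic axis z_3 = (0.0000,0.0000,1.0000)
J_v[:, 3] = z_3; J_ω[:, 3] = (0,0,0)
entry J[2][3] = 1.0000

1.000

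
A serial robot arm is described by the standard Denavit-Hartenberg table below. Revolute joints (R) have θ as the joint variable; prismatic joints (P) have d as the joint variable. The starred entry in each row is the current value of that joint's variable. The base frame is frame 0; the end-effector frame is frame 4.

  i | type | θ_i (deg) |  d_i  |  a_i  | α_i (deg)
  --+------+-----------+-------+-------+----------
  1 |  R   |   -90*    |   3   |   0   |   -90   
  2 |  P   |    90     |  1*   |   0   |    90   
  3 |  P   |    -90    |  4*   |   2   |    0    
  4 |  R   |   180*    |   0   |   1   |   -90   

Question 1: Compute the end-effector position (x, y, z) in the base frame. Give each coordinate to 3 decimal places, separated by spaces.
0.000 -4.000 3.000

after link 1: o_1 = (0.0000, 0.0000, 3.0000)
after link 2: o_2 = (1.0000, 0.0000, 3.0000)
after link 3: o_3 = (-1.0000, -4.0000, 3.0000)
after link 4: o_4 = (0.0000, -4.0000, 3.0000)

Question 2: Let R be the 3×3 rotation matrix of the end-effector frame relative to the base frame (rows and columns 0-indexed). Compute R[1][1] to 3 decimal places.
End-effector y-axis (col 1 of R) = (-0.0000,1.0000,0.0000)
R[1][1] = 1.0000

1.000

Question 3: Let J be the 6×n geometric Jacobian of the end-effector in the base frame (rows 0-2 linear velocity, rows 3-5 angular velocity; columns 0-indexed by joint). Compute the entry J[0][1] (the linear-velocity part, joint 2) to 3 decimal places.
prismatic axis z_1 = (1.0000,0.0000,0.0000)
J_v[:, 1] = z_1; J_ω[:, 1] = (0,0,0)
entry J[0][1] = 1.0000

1.000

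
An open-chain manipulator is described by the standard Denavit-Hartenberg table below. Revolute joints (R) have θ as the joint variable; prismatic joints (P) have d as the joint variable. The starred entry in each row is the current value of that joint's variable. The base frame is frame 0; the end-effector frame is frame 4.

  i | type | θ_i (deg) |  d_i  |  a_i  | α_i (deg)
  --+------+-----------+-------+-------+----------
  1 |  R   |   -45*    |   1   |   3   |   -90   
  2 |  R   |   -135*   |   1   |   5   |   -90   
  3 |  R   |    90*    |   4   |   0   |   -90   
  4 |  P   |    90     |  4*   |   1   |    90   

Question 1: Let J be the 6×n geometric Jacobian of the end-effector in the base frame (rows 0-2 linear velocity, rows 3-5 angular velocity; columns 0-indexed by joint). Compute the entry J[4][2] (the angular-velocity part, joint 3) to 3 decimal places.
axis z_2 = (0.5000,-0.5000,0.7071); lever o_n−o_2 = (3.5000,-3.5000,-0.7071)
cross product → J_v[:, 2] = (2.8284,2.8284,0.0000)
J_ω[:, 2] = z_2
entry J[4][2] = -0.5000

-0.500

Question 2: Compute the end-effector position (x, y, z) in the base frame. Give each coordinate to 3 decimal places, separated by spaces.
after link 1: o_1 = (2.1213, -2.1213, 1.0000)
after link 2: o_2 = (0.3284, 1.0858, 4.5355)
after link 3: o_3 = (2.3284, -0.9142, 7.3640)
after link 4: o_4 = (3.8284, -2.4142, 3.8284)

3.828 -2.414 3.828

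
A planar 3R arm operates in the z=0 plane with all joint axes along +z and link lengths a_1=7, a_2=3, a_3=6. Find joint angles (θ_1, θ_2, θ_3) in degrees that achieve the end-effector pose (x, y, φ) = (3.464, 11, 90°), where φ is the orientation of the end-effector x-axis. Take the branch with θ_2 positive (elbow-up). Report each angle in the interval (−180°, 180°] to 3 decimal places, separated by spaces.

30.001 120.001 -60.002

wrist centre = target − a_3·(cos φ, sin φ) = (3.4640, 5.0000)
cos θ_2 = (36.9993−7²−3²)/(2·7·3) = -0.5000; θ_2 = 120.0011° (elbow-up)
β = atan2(5.0000,3.4640) = 55.2858°; ψ = atan2(2.5980,5.4999) = 25.2850°
θ_1 = β − ψ = 30.0008°
θ_3 = φ − θ_1 − θ_2 = -60.0019° (wrapped to (-180°,180°])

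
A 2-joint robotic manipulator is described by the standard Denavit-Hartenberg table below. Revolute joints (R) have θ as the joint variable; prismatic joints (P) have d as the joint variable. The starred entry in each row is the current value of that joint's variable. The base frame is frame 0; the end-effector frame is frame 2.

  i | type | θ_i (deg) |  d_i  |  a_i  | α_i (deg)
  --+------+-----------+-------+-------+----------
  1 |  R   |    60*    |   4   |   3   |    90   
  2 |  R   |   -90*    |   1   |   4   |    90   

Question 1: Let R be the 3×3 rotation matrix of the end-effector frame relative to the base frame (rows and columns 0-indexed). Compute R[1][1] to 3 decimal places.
End-effector y-axis (col 1 of R) = (0.8660,-0.5000,0.0000)
R[1][1] = -0.5000

-0.500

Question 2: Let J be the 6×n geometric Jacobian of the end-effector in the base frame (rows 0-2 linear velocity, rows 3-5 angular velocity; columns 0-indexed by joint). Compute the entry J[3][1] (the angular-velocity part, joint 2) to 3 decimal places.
axis z_1 = (0.8660,-0.5000,0.0000); lever o_n−o_1 = (0.8660,-0.5000,-4.0000)
cross product → J_v[:, 1] = (2.0000,3.4641,0.0000)
J_ω[:, 1] = z_1
entry J[3][1] = 0.8660

0.866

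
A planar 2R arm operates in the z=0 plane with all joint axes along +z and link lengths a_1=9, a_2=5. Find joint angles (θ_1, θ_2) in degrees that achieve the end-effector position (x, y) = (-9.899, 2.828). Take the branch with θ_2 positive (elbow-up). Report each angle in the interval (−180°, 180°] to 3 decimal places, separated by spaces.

135.000 90.008

cos θ_2 = (105.9878−9²−5²)/(2·9·5) = -0.0001; θ_2 = 90.0078° (elbow-up)
β = atan2(2.8280,-9.8990) = 164.0561°; ψ = atan2(5.0000,8.9993) = 29.0564°
θ_1 = β − ψ = 134.9997°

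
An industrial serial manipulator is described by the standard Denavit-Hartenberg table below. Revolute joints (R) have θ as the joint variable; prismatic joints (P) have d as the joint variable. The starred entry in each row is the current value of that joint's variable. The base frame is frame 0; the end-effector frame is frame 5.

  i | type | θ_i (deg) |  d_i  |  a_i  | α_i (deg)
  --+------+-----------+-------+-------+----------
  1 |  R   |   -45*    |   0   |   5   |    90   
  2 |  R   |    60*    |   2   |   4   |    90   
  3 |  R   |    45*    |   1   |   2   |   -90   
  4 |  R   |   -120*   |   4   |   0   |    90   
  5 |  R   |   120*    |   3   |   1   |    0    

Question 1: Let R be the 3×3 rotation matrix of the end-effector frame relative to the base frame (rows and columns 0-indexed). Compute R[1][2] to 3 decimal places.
End-effector z-axis (col 2 of R) = (-0.0897,0.9557,-0.2803)
R[1][2] = 0.9557

0.956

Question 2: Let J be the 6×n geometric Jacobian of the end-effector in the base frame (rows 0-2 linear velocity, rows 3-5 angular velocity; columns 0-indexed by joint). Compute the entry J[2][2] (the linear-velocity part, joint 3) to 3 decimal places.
axis z_2 = (0.6124,-0.6124,-0.5000); lever o_n−o_2 = (-4.1339,-0.3841,-2.7265)
cross product → J_v[:, 2] = (1.4776,3.7365,-2.7667)
J_ω[:, 2] = z_2
entry J[2][2] = -2.7667

-2.767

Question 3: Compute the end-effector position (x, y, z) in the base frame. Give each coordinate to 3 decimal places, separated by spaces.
-0.598 -6.748 0.738

after link 1: o_1 = (3.5355, -3.5355, 0.0000)
after link 2: o_2 = (3.5355, -6.3640, 3.4641)
after link 3: o_3 = (3.6479, -8.4763, 4.1888)
after link 4: o_4 = (0.6479, -9.4763, 1.7394)
after link 5: o_5 = (-0.5983, -6.7481, 0.7376)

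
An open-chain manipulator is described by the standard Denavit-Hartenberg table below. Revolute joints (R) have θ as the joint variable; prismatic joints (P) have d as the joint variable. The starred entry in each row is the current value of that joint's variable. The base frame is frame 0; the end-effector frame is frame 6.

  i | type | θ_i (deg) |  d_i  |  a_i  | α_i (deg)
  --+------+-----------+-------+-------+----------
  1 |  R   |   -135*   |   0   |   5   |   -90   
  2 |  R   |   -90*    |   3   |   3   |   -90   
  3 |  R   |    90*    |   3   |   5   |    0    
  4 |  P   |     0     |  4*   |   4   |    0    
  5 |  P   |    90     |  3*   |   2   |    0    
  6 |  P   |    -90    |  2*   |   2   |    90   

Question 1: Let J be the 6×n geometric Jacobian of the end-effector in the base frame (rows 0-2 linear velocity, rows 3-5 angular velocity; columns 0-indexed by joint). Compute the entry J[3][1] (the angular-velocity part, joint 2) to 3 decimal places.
0.707

axis z_1 = (0.7071,-0.7071,0.0000); lever o_n−o_1 = (-14.1421,-2.8284,1.0000)
cross product → J_v[:, 1] = (-0.7071,-0.7071,-12.0000)
J_ω[:, 1] = z_1
entry J[3][1] = 0.7071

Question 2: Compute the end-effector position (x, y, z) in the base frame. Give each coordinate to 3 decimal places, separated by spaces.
after link 1: o_1 = (-3.5355, -3.5355, 0.0000)
after link 2: o_2 = (-1.4142, -5.6569, 3.0000)
after link 3: o_3 = (-7.0711, -4.2426, 3.0000)
after link 4: o_4 = (-12.7279, -4.2426, 3.0000)
after link 5: o_5 = (-14.8492, -6.3640, 1.0000)
after link 6: o_6 = (-17.6777, -6.3640, 1.0000)

-17.678 -6.364 1.000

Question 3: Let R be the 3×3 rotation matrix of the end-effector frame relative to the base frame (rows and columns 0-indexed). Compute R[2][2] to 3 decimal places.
1.000

End-effector z-axis (col 2 of R) = (-0.0000,-0.0000,1.0000)
R[2][2] = 1.0000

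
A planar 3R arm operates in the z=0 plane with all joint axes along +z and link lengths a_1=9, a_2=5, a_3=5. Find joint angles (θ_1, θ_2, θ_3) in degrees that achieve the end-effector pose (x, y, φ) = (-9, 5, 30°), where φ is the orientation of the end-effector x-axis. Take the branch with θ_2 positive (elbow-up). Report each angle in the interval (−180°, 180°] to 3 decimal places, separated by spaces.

158.756 30.000 -158.756

wrist centre = target − a_3·(cos φ, sin φ) = (-13.3301, 2.5000)
cos θ_2 = (183.9423−9²−5²)/(2·9·5) = 0.8660; θ_2 = 30.0000° (elbow-up)
β = atan2(2.5000,-13.3301) = 169.3778°; ψ = atan2(2.5000,13.3301) = 10.6222°
θ_1 = β − ψ = 158.7557°
θ_3 = φ − θ_1 − θ_2 = -158.7557° (wrapped to (-180°,180°])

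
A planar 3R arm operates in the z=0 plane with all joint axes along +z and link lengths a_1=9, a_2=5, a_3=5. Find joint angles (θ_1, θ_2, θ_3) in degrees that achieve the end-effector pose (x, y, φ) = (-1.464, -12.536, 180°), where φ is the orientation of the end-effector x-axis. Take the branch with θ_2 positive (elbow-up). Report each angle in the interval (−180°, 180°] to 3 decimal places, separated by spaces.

wrist centre = target − a_3·(cos φ, sin φ) = (3.5360, -12.5360)
cos θ_2 = (169.6546−9²−5²)/(2·9·5) = 0.7073; θ_2 = 44.9865° (elbow-up)
β = atan2(-12.5360,3.5360) = -74.2480°; ψ = atan2(3.5347,12.5364) = 15.7461°
θ_1 = β − ψ = -89.9941°
θ_3 = φ − θ_1 − θ_2 = -134.9924° (wrapped to (-180°,180°])

-89.994 44.987 -134.992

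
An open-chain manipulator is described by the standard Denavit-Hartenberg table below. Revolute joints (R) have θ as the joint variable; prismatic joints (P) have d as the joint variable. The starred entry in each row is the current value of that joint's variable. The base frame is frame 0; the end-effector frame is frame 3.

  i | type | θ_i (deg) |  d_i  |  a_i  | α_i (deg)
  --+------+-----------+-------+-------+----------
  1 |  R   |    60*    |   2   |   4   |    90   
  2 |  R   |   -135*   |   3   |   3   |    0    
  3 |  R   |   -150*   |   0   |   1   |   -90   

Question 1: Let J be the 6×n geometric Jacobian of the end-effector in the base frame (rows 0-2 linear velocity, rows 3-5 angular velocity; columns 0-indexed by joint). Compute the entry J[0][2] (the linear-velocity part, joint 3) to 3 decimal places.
axis z_2 = (0.8660,-0.5000,0.0000); lever o_n−o_2 = (0.1294,0.2241,0.9659)
cross product → J_v[:, 2] = (-0.4830,-0.8365,0.2588)
J_ω[:, 2] = z_2
entry J[0][2] = -0.4830

-0.483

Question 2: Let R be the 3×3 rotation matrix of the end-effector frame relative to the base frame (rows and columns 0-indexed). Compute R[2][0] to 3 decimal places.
End-effector x-axis (col 0 of R) = (0.1294,0.2241,0.9659)
R[2][0] = 0.9659

0.966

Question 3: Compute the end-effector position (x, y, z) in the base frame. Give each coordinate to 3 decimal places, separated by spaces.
3.667 0.351 0.845

after link 1: o_1 = (2.0000, 3.4641, 2.0000)
after link 2: o_2 = (3.5374, 0.1270, -0.1213)
after link 3: o_3 = (3.6668, 0.3511, 0.8446)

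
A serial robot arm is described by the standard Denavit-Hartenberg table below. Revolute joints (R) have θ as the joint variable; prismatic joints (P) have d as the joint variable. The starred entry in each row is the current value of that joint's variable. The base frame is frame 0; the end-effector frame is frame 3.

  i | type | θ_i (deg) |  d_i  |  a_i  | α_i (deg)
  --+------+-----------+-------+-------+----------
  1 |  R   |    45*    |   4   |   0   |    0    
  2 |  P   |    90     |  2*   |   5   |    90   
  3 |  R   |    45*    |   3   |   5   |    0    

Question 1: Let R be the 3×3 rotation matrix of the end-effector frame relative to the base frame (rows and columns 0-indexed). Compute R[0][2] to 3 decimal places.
0.707

End-effector z-axis (col 2 of R) = (0.7071,0.7071,0.0000)
R[0][2] = 0.7071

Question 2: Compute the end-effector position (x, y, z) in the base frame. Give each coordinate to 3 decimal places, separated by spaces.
after link 1: o_1 = (0.0000, 0.0000, 4.0000)
after link 2: o_2 = (-3.5355, 3.5355, 6.0000)
after link 3: o_3 = (-3.9142, 8.1569, 9.5355)

-3.914 8.157 9.536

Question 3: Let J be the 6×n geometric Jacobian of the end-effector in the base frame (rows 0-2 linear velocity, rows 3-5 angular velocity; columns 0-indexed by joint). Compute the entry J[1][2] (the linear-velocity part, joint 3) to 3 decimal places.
-2.500

axis z_2 = (0.7071,0.7071,0.0000); lever o_n−o_2 = (-0.3787,4.6213,3.5355)
cross product → J_v[:, 2] = (2.5000,-2.5000,3.5355)
J_ω[:, 2] = z_2
entry J[1][2] = -2.5000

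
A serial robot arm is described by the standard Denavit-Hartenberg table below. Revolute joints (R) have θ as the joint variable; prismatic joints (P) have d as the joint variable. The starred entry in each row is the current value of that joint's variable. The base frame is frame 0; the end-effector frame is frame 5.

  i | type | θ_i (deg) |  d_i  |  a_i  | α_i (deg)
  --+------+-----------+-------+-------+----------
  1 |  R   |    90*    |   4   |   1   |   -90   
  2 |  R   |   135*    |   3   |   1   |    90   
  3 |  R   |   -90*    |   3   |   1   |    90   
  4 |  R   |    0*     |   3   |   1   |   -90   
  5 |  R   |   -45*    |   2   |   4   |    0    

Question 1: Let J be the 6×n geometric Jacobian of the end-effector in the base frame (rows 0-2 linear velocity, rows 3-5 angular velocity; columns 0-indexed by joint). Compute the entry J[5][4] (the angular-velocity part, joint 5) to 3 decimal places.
axis z_4 = (-0.0000,0.7071,-0.7071); lever o_n−o_4 = (2.8284,3.4142,0.5858)
cross product → J_v[:, 4] = (2.8284,-2.0000,-2.0000)
J_ω[:, 4] = z_4
entry J[5][4] = -0.7071

-0.707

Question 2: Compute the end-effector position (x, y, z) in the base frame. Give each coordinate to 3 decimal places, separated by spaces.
1.828 7.950 3.879

after link 1: o_1 = (0.0000, 1.0000, 4.0000)
after link 2: o_2 = (-3.0000, 0.2929, 3.2929)
after link 3: o_3 = (-2.0000, 2.4142, 1.1716)
after link 4: o_4 = (-1.0000, 4.5355, 3.2929)
after link 5: o_5 = (1.8284, 7.9497, 3.8787)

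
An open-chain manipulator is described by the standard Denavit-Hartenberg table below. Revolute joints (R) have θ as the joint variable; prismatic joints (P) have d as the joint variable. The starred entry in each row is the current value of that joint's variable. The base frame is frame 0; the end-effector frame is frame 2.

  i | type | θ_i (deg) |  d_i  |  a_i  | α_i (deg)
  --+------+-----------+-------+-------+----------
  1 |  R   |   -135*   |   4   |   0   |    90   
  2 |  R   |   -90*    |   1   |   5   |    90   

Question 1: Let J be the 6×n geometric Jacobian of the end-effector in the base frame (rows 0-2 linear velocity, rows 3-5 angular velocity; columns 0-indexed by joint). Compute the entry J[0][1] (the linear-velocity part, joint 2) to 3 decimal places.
-3.536

axis z_1 = (-0.7071,0.7071,0.0000); lever o_n−o_1 = (-0.7071,0.7071,-5.0000)
cross product → J_v[:, 1] = (-3.5355,-3.5355,0.0000)
J_ω[:, 1] = z_1
entry J[0][1] = -3.5355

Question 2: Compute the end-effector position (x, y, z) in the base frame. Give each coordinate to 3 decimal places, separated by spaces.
-0.707 0.707 -1.000

after link 1: o_1 = (0.0000, 0.0000, 4.0000)
after link 2: o_2 = (-0.7071, 0.7071, -1.0000)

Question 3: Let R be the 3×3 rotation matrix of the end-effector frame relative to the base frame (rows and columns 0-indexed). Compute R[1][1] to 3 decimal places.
End-effector y-axis (col 1 of R) = (-0.7071,0.7071,0.0000)
R[1][1] = 0.7071

0.707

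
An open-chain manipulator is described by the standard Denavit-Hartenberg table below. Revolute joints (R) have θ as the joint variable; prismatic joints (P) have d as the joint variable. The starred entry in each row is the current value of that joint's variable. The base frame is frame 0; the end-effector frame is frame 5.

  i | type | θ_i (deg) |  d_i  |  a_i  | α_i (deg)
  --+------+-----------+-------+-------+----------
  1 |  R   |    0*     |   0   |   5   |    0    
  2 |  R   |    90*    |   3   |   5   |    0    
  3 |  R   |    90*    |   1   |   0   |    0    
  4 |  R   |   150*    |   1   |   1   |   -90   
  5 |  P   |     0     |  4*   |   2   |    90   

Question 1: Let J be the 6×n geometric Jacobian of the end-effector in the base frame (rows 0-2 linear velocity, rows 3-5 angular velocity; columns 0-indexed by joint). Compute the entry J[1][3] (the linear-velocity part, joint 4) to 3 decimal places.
4.598

axis z_3 = (0.0000,0.0000,1.0000); lever o_n−o_3 = (4.5981,1.9641,1.0000)
cross product → J_v[:, 3] = (-1.9641,4.5981,0.0000)
J_ω[:, 3] = z_3
entry J[1][3] = 4.5981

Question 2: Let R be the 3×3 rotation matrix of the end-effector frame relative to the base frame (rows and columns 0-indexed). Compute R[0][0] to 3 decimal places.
0.866

End-effector x-axis (col 0 of R) = (0.8660,-0.5000,0.0000)
R[0][0] = 0.8660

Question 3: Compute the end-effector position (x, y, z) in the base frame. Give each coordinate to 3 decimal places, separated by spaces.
after link 1: o_1 = (5.0000, 0.0000, 0.0000)
after link 2: o_2 = (5.0000, 5.0000, 3.0000)
after link 3: o_3 = (5.0000, 5.0000, 4.0000)
after link 4: o_4 = (5.8660, 4.5000, 5.0000)
after link 5: o_5 = (9.5981, 6.9641, 5.0000)

9.598 6.964 5.000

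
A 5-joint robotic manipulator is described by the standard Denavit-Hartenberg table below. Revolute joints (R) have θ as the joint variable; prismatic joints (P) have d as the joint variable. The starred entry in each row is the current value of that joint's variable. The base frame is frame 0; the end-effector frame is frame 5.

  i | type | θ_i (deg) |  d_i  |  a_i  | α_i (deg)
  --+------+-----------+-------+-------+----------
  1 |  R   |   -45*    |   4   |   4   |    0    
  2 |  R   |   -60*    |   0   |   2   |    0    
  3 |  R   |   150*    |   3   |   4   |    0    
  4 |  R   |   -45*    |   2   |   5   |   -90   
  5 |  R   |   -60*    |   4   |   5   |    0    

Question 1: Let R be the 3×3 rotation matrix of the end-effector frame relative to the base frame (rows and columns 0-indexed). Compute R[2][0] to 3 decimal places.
0.866

End-effector x-axis (col 0 of R) = (0.5000,0.0000,0.8660)
R[2][0] = 0.8660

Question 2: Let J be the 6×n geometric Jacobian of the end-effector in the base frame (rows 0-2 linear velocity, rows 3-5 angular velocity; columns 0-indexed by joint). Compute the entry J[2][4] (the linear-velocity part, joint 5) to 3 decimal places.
axis z_4 = (-0.0000,1.0000,0.0000); lever o_n−o_4 = (2.5000,4.0000,4.3301)
cross product → J_v[:, 4] = (4.3301,0.0000,-2.5000)
J_ω[:, 4] = z_4
entry J[2][4] = -2.5000

-2.500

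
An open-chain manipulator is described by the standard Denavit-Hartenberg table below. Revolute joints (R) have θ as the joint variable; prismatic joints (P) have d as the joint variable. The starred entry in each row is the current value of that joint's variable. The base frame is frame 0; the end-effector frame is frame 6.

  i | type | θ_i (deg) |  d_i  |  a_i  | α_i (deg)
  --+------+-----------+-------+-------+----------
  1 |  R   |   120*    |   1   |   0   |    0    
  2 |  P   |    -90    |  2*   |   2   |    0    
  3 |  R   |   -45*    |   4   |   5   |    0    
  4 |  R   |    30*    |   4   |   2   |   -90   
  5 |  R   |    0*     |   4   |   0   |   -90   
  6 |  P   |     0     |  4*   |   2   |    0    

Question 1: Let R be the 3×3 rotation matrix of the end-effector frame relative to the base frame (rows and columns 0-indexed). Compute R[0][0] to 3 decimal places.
0.966

End-effector x-axis (col 0 of R) = (0.9659,0.2588,0.0000)
R[0][0] = 0.9659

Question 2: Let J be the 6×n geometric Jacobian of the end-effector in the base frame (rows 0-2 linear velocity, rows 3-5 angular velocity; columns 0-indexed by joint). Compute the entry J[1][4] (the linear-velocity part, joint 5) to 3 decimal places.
-1.035

axis z_4 = (-0.2588,0.9659,0.0000); lever o_n−o_4 = (0.8966,4.3813,-4.0000)
cross product → J_v[:, 4] = (-3.8637,-1.0353,-2.0000)
J_ω[:, 4] = z_4
entry J[1][4] = -1.0353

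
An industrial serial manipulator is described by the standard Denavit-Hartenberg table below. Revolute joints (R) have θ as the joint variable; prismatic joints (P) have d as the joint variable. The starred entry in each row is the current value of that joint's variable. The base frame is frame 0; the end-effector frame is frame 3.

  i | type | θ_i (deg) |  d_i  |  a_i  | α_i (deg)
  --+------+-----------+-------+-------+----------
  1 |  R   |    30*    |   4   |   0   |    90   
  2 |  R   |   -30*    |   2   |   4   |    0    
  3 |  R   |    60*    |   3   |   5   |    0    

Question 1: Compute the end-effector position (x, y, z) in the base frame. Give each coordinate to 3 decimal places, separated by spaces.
9.250 -0.433 4.500

after link 1: o_1 = (0.0000, 0.0000, 4.0000)
after link 2: o_2 = (4.0000, -0.0000, 2.0000)
after link 3: o_3 = (9.2500, -0.4330, 4.5000)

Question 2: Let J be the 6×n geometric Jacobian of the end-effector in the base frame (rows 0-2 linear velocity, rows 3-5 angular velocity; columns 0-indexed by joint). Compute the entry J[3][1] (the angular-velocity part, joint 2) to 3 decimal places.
0.500

axis z_1 = (0.5000,-0.8660,0.0000); lever o_n−o_1 = (9.2500,-0.4330,0.5000)
cross product → J_v[:, 1] = (-0.4330,-0.2500,7.7942)
J_ω[:, 1] = z_1
entry J[3][1] = 0.5000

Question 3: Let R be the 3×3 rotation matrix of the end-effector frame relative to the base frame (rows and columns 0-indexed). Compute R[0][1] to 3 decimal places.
-0.433

End-effector y-axis (col 1 of R) = (-0.4330,-0.2500,0.8660)
R[0][1] = -0.4330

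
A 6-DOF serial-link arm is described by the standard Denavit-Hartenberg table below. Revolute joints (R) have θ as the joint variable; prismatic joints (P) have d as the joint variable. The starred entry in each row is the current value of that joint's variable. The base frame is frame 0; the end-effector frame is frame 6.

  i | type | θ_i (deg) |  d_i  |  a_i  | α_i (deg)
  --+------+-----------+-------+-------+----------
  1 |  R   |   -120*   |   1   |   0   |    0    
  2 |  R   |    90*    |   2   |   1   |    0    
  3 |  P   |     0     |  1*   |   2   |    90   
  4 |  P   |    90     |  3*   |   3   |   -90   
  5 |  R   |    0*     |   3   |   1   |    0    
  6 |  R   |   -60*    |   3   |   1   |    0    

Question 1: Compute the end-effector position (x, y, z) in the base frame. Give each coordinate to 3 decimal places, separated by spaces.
-4.531 -1.848 8.500

after link 1: o_1 = (0.0000, 0.0000, 1.0000)
after link 2: o_2 = (0.8660, -0.5000, 3.0000)
after link 3: o_3 = (2.5981, -1.5000, 4.0000)
after link 4: o_4 = (1.0981, -4.0981, 7.0000)
after link 5: o_5 = (-1.5000, -2.5981, 8.0000)
after link 6: o_6 = (-4.5311, -1.8481, 8.5000)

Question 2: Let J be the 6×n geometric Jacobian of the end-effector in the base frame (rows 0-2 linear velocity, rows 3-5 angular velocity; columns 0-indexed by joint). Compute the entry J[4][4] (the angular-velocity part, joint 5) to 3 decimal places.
0.500

axis z_4 = (-0.8660,0.5000,0.0000); lever o_n−o_4 = (-5.6292,2.2500,1.5000)
cross product → J_v[:, 4] = (0.7500,1.2990,0.8660)
J_ω[:, 4] = z_4
entry J[4][4] = 0.5000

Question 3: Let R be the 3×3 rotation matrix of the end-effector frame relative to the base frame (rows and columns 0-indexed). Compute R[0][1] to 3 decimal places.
0.250

End-effector y-axis (col 1 of R) = (0.2500,0.4330,0.8660)
R[0][1] = 0.2500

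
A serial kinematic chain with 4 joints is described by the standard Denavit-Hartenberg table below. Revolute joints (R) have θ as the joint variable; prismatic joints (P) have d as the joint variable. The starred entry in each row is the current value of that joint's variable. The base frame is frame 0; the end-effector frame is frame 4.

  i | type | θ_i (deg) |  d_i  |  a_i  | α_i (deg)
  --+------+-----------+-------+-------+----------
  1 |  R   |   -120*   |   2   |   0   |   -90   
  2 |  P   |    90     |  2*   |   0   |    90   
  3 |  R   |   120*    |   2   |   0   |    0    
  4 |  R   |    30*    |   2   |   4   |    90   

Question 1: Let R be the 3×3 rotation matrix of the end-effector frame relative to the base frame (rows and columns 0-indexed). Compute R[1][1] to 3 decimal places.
End-effector y-axis (col 1 of R) = (-0.5000,-0.8660,0.0000)
R[1][1] = -0.8660

-0.866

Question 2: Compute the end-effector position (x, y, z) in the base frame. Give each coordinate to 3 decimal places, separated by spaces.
after link 1: o_1 = (0.0000, 0.0000, 2.0000)
after link 2: o_2 = (1.7321, -1.0000, 2.0000)
after link 3: o_3 = (0.7321, -2.7321, 2.0000)
after link 4: o_4 = (1.4641, -5.4641, 5.4641)

1.464 -5.464 5.464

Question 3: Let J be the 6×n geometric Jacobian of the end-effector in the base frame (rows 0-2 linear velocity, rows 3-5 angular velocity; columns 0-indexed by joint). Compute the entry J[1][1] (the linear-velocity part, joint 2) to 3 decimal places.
-0.500

prismatic axis z_1 = (0.8660,-0.5000,0.0000)
J_v[:, 1] = z_1; J_ω[:, 1] = (0,0,0)
entry J[1][1] = -0.5000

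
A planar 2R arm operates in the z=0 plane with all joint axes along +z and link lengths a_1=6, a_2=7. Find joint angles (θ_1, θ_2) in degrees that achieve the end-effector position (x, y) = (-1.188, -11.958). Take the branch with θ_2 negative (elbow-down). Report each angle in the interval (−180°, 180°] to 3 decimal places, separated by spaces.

cos θ_2 = (144.4051−6²−7²)/(2·6·7) = 0.7072; θ_2 = -44.9921° (elbow-down)
β = atan2(-11.9580,-1.1880) = -95.6736°; ψ = atan2(-4.9491,10.9504) = -24.3207°
θ_1 = β − ψ = -71.3529°

-71.353 -44.992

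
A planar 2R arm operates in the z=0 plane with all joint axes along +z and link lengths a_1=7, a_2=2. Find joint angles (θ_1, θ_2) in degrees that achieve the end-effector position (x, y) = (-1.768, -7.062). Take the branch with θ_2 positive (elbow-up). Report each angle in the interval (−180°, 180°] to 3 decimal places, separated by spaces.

cos θ_2 = (52.9977−7²−2²)/(2·7·2) = -0.0001; θ_2 = 90.0048° (elbow-up)
β = atan2(-7.0620,-1.7680) = -104.0553°; ψ = atan2(2.0000,6.9998) = 15.9458°
θ_1 = β − ψ = -120.0011°

-120.001 90.005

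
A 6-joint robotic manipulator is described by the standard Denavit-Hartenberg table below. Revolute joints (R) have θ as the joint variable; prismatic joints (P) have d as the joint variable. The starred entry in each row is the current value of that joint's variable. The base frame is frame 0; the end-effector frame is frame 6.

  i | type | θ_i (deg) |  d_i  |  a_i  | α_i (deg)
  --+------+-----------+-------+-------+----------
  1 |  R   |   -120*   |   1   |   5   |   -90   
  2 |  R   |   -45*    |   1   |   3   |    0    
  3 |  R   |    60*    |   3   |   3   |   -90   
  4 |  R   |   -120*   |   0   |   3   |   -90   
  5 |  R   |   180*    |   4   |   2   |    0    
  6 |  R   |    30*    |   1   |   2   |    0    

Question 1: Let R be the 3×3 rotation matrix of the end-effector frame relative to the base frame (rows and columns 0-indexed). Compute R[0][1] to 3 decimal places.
0.608

End-effector y-axis (col 1 of R) = (0.6078,0.1867,-0.7718)
R[0][1] = 0.6078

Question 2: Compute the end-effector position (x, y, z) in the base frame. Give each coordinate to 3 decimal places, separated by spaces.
-2.068 -15.314 0.163

after link 1: o_1 = (-2.5000, -4.3301, 1.0000)
after link 2: o_2 = (-2.6946, -6.6672, 3.1213)
after link 3: o_3 = (-1.5454, -10.6768, 2.3449)
after link 4: o_4 = (1.4290, -10.7211, 2.7331)
after link 5: o_5 = (-0.4949, -14.5893, 1.5777)
after link 6: o_6 = (-2.0681, -15.3141, 0.1635)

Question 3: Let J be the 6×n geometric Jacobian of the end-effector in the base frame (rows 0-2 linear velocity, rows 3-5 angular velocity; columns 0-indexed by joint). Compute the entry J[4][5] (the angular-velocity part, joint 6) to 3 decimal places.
axis z_5 = (0.0148,-0.9744,-0.2241); lever o_n−o_5 = (-1.5731,-0.7247,-1.4142)
cross product → J_v[:, 5] = (1.2156,0.3735,-1.5436)
J_ω[:, 5] = z_5
entry J[4][5] = -0.9744

-0.974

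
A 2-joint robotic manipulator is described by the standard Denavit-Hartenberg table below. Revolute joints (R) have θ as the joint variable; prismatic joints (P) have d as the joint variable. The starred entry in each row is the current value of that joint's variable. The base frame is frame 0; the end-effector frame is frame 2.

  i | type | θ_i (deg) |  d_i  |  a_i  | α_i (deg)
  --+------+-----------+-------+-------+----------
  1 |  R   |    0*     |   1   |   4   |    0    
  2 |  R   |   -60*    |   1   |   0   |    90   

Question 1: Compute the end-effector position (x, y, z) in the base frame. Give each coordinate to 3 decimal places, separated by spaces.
after link 1: o_1 = (4.0000, 0.0000, 1.0000)
after link 2: o_2 = (4.0000, 0.0000, 2.0000)

4.000 0.000 2.000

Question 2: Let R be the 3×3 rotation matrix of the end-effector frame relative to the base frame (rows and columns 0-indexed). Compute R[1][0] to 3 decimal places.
End-effector x-axis (col 0 of R) = (0.5000,-0.8660,0.0000)
R[1][0] = -0.8660

-0.866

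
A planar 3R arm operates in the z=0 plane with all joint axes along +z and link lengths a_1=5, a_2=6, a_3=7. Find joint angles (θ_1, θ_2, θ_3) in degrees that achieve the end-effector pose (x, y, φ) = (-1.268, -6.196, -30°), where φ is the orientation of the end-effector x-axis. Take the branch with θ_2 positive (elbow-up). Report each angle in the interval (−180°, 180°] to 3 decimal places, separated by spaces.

wrist centre = target − a_3·(cos φ, sin φ) = (-7.3302, -2.6960)
cos θ_2 = (60.9999−5²−6²)/(2·5·6) = -0.0000; θ_2 = 90.0001° (elbow-up)
β = atan2(-2.6960,-7.3302) = -159.8067°; ψ = atan2(6.0000,5.0000) = 50.1945°
θ_1 = β − ψ = -210.0012°
θ_3 = φ − θ_1 − θ_2 = 90.0011° (wrapped to (-180°,180°])

149.999 90.000 90.001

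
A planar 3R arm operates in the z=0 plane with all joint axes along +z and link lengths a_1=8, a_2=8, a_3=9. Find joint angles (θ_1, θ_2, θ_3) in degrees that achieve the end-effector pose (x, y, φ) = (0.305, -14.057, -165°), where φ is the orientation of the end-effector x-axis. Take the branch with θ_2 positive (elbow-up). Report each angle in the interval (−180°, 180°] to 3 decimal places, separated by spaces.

wrist centre = target − a_3·(cos φ, sin φ) = (8.9983, -11.7276)
cos θ_2 = (218.5073−8²−8²)/(2·8·8) = 0.7071; θ_2 = 45.0015° (elbow-up)
β = atan2(-11.7276,8.9983) = -52.5018°; ψ = atan2(5.6570,13.6567) = 22.5008°
θ_1 = β − ψ = -75.0026°
θ_3 = φ − θ_1 − θ_2 = -134.9989° (wrapped to (-180°,180°])

-75.003 45.002 -134.999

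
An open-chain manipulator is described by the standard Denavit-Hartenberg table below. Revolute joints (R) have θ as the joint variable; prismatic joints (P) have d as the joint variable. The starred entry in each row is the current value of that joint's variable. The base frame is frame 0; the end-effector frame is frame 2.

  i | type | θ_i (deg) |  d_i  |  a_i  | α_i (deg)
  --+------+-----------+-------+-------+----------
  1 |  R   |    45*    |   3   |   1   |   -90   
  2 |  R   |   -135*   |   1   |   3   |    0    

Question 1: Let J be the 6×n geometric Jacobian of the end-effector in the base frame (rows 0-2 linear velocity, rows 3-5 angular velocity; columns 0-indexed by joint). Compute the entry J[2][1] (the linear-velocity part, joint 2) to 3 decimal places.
2.121

axis z_1 = (-0.7071,0.7071,0.0000); lever o_n−o_1 = (-2.2071,-0.7929,2.1213)
cross product → J_v[:, 1] = (1.5000,1.5000,2.1213)
J_ω[:, 1] = z_1
entry J[2][1] = 2.1213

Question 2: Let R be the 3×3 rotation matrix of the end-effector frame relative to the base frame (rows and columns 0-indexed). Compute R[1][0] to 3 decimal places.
End-effector x-axis (col 0 of R) = (-0.5000,-0.5000,0.7071)
R[1][0] = -0.5000

-0.500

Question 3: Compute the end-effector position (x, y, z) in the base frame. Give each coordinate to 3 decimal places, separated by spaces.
after link 1: o_1 = (0.7071, 0.7071, 3.0000)
after link 2: o_2 = (-1.5000, -0.0858, 5.1213)

-1.500 -0.086 5.121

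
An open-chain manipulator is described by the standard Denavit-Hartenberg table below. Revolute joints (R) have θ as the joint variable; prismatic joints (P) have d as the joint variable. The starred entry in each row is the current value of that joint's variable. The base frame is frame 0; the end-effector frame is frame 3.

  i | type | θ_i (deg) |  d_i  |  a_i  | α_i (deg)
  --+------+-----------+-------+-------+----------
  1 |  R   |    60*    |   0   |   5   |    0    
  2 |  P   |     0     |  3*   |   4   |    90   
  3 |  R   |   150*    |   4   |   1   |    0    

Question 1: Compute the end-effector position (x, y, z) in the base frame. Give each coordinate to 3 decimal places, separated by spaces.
after link 1: o_1 = (2.5000, 4.3301, 0.0000)
after link 2: o_2 = (4.5000, 7.7942, 3.0000)
after link 3: o_3 = (7.5311, 5.0442, 3.5000)

7.531 5.044 3.500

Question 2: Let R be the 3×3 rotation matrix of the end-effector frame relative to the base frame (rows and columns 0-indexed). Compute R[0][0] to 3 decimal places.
End-effector x-axis (col 0 of R) = (-0.4330,-0.7500,0.5000)
R[0][0] = -0.4330

-0.433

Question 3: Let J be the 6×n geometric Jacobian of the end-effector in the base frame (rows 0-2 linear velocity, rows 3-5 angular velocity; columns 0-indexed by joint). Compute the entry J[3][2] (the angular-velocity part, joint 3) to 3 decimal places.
axis z_2 = (0.8660,-0.5000,0.0000); lever o_n−o_2 = (3.0311,-2.7500,0.5000)
cross product → J_v[:, 2] = (-0.2500,-0.4330,-0.8660)
J_ω[:, 2] = z_2
entry J[3][2] = 0.8660

0.866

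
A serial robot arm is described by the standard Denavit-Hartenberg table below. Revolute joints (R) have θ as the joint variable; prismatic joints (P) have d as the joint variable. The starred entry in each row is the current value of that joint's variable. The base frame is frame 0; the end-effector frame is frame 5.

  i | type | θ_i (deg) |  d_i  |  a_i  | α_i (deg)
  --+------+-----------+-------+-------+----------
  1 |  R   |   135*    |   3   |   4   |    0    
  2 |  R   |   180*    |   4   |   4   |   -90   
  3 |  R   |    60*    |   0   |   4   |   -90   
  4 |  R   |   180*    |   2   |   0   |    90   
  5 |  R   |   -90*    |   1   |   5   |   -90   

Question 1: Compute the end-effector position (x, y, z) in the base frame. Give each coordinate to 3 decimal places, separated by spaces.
after link 1: o_1 = (-2.8284, 2.8284, 3.0000)
after link 2: o_2 = (-0.0000, -0.0000, 7.0000)
after link 3: o_3 = (1.4142, -1.4142, 3.5359)
after link 4: o_4 = (0.1895, -0.1895, 2.5359)
after link 5: o_5 = (2.5442, -3.9584, 5.0359)

2.544 -3.958 5.036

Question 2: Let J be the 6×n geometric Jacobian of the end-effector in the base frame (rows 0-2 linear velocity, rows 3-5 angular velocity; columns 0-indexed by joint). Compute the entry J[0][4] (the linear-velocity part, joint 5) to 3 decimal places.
axis z_4 = (-0.7071,-0.7071,-0.0000); lever o_n−o_4 = (2.3548,-3.7690,2.5000)
cross product → J_v[:, 4] = (-1.7678,1.7678,4.3301)
J_ω[:, 4] = z_4
entry J[0][4] = -1.7678

-1.768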